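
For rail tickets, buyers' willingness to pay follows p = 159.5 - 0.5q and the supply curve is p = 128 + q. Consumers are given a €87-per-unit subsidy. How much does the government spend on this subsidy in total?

Government cost = €6873

Pre-subsidy: 159.5 - 0.5q = 128 + q gives q* = 21 and p* = 149.
With the rebate, buyers effectively pay pb = ps − 87, where ps is the price sellers receive.
On the curves, pb = 159.5 - 0.5q and ps = 128 + q; the wedge ps − pb = 87 gives 128 + q − (159.5 - 0.5q) = 87, so q' = 79.
Then pb = 159.5 − 0.5·79 = 120 and ps = 128 + 1·79 = 207.
Government outlay = subsidy × quantity = 87 × 79 = 6873.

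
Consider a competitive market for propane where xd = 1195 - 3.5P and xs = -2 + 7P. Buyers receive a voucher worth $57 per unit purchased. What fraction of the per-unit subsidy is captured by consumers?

Pre-subsidy: 1195 - 3.5P = -2 + 7P gives P* = 114, x* = 796.
With the rebate, buyers effectively pay Pb = Ps − 57, where Ps is the price sellers receive.
Demand in terms of Ps becomes xd = 1195 − 3.5(Ps − 57) = 1394.5 - 3.5Ps. Setting this equal to supply: 1394.5 - 3.5Ps = -2 + 7Ps, so Ps = 133.
Buyers pay Pb = 133 − 57 = 76; x' = -2 + 7·133 = 929.
Buyers' price falls by P* − Pb = 114 − 76 = 38; sellers' price rises by Ps − P* = 133 − 114 = 19.
So consumers capture 38/57 = 2/3 of each unit of subsidy.

Consumer share = 2/3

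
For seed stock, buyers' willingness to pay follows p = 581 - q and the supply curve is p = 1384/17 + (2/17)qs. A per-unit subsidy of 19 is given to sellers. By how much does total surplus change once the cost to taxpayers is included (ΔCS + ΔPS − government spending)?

Pre-subsidy: 581 - q = 1384/17 + (2/17)q gives q* = 447 and p* = 134.
With the subsidy, sellers receive ps = pb + 19 for each unit, where pb is the price buyers pay.
On the curves, pb = 581 - q and ps = 1384/17 + (2/17)q; the wedge ps − pb = 19 gives 1384/17 + (2/17)q − (581 - q) = 19, so q' = 464.
Then pb = 581 − 1·464 = 117 and ps = 1384/17 + (2/17)·464 = 136.
ΔCS = ½(447 + 464)(134 − 117) = 7743.5; ΔPS = ½(447 + 464)(136 − 134) = 911.
Government spending = 19 × 464 = 8816.
Net change = 7743.5 + 911 − 8816 = -161.5. The loss equals the DWL triangle ½·19·17.

Net change in total surplus = -161.5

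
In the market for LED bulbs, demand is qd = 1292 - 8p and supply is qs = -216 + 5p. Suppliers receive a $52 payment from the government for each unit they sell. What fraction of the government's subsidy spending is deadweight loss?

Pre-subsidy: 1292 - 8p = -216 + 5p gives p* = 116, q* = 364.
With the subsidy, sellers receive ps = pb + 52 for each unit, where pb is the price buyers pay.
Supply in terms of pb becomes qs = -216 + 5(pb + 52) = 44 + 5pb. Setting this equal to demand: 1292 - 8pb = 44 + 5pb, so pb = 96.
Sellers receive ps = 96 + 52 = 148; q' = 1292 − 8·96 = 524.
ΔCS = ½(364 + 524)(116 − 96) = 8880; ΔPS = ½(364 + 524)(148 − 116) = 14208.
Government spending = 52 × 524 = 27248.
DWL = ½ × 52 × (524 − 364) = 4160; fraction = 4160 / 27248 = 20/131.

DWL / government spending = 20/131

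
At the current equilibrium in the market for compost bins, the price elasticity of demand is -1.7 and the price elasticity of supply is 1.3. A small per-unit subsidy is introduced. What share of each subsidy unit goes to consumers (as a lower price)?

Consumer share = 13/30

For a small subsidy around the equilibrium, the benefit split depends on the relative slopes, which at a point are proportional to the elasticities.
Buyer share = εs/(εs + |εd|) = 1.3/(1.3 + 1.7) = 13/30; seller share = |εd|/(εs + |εd|) = 17/30.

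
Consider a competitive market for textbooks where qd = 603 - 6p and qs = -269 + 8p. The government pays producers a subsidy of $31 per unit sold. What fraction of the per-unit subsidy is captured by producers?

Pre-subsidy: 603 - 6p = -269 + 8p gives p* = 436/7, q* = 1605/7.
With the subsidy, sellers receive ps = pb + 31 for each unit, where pb is the price buyers pay.
Supply in terms of pb becomes qs = -269 + 8(pb + 31) = -21 + 8pb. Setting this equal to demand: 603 - 6pb = -21 + 8pb, so pb = 312/7.
Sellers receive ps = 312/7 + 31 = 529/7; q' = 603 − 6·(312/7) = 2349/7.
Buyers' price falls by p* − pb = 436/7 − 312/7 = 124/7; sellers' price rises by ps − p* = 529/7 − 436/7 = 93/7.
So producers capture (93/7)/31 = 3/7 of each unit of subsidy.

Producer share = 3/7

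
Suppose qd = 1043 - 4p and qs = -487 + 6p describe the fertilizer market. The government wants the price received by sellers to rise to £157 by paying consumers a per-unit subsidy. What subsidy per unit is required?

At a seller price of 157, quantity supplied is -487 + 6·157 = 455.
Buyers absorb 455 only when they pay pb with 1043 − 4·pb = 455, i.e. pb = 147.
s = ps − pb = 157 − 147 = 10.

Required subsidy s = £10 per unit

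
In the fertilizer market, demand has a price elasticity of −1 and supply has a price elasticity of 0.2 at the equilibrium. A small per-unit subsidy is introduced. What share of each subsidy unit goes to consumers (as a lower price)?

Consumer share = 1/6

For a small subsidy around the equilibrium, the benefit split depends on the relative slopes, which at a point are proportional to the elasticities.
Buyer share = εs/(εs + |εd|) = 0.2/(0.2 + 1) = 1/6; seller share = |εd|/(εs + |εd|) = 5/6.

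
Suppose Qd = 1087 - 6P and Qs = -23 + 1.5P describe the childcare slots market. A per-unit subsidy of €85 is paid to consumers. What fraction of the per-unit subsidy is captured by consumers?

Consumer share = 0.2

Pre-subsidy: 1087 - 6P = -23 + 1.5P gives P* = 148, Q* = 199.
With the rebate, buyers effectively pay Pb = Ps − 85, where Ps is the price sellers receive.
Demand in terms of Ps becomes Qd = 1087 − 6(Ps − 85) = 1597 - 6Ps. Setting this equal to supply: 1597 - 6Ps = -23 + 1.5Ps, so Ps = 216.
Buyers pay Pb = 216 − 85 = 131; Q' = -23 + 1.5·216 = 301.
Buyers' price falls by P* − Pb = 148 − 131 = 17; sellers' price rises by Ps − P* = 216 − 148 = 68.
So consumers capture 17/85 = 0.2 of each unit of subsidy.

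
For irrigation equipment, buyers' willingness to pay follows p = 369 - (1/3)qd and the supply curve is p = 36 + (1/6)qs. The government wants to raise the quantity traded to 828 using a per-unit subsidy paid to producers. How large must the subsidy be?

Required subsidy s = 81 per unit

At q = 828, from the demand curve buyers pay pb = 369 − (1/3)·828 = 93; from the supply curve sellers need ps = 36 + (1/6)·828 = 174.
The subsidy must fill the gap: s = ps − pb = 174 − 93 = 81.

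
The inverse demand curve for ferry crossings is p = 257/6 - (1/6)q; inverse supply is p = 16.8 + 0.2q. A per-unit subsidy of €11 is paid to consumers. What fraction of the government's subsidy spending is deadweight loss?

Pre-subsidy: 257/6 - (1/6)q = 16.8 + 0.2q gives q* = 71 and p* = 31.
With the rebate, buyers effectively pay pb = ps − 11, where ps is the price sellers receive.
On the curves, pb = 257/6 - (1/6)q and ps = 16.8 + 0.2q; the wedge ps − pb = 11 gives 16.8 + 0.2q − (257/6 - (1/6)q) = 11, so q' = 101.
Then pb = 257/6 − (1/6)·101 = 26 and ps = 16.8 + 0.2·101 = 37.
ΔCS = ½(71 + 101)(31 − 26) = 430; ΔPS = ½(71 + 101)(37 − 31) = 516.
Government spending = 11 × 101 = 1111.
DWL = ½ × 11 × (101 − 71) = 165; fraction = 165 / 1111 = 15/101.

DWL / government spending = 15/101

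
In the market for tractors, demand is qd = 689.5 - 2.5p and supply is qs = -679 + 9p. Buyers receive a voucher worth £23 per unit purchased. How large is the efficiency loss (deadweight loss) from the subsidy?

Deadweight loss = £517.5

Pre-subsidy: 689.5 - 2.5p = -679 + 9p gives p* = 119, q* = 392.
With the rebate, buyers effectively pay pb = ps − 23, where ps is the price sellers receive.
Demand in terms of ps becomes qd = 689.5 − 2.5(ps − 23) = 747 - 2.5ps. Setting this equal to supply: 747 - 2.5ps = -679 + 9ps, so ps = 124.
Buyers pay pb = 124 − 23 = 101; q' = -679 + 9·124 = 437.
The subsidy expands output by 437 − 392 = 45 past the efficient level; on those units the gap between marginal cost and willingness to pay runs from 0 up to 23.
DWL = ½ × 23 × 45 = 517.5.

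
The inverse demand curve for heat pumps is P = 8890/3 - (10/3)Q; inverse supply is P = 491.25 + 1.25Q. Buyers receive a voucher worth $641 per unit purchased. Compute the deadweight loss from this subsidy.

Deadweight loss = 2465286/55

Pre-subsidy: 8890/3 - (10/3)Q = 491.25 + 1.25Q gives Q* = 5933/11 and P* = 12820/11.
With the rebate, buyers effectively pay Pb = Ps − 641, where Ps is the price sellers receive.
On the curves, Pb = 8890/3 - (10/3)Q and Ps = 491.25 + 1.25Q; the wedge Ps − Pb = 641 gives 491.25 + 1.25Q − (8890/3 - (10/3)Q) = 641, so Q' = 37357/55.
Then Pb = 8890/3 − (10/3)·(37357/55) = 7692/11 and Ps = 491.25 + 1.25·(37357/55) = 14743/11.
The subsidy expands output by 37357/55 − 5933/11 = 7692/55 past the efficient level; on those units the gap between marginal cost and willingness to pay runs from 0 up to 641.
DWL = ½ × 641 × 7692/55 = 2465286/55.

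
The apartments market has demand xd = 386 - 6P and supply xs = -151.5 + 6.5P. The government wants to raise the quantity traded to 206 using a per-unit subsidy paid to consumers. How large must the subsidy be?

At x = 206, invert demand for the buyer price: Pb = (386 − 206)/6 = 30; invert supply for the seller price: Ps = (206 − (-151.5))/6.5 = 55.
The subsidy must fill the gap: s = Ps − Pb = 55 − 30 = 25.

Required subsidy s = 25 per unit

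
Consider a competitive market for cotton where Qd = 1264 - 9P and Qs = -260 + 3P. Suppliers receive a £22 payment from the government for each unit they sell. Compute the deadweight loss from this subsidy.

Pre-subsidy: 1264 - 9P = -260 + 3P gives P* = 127, Q* = 121.
With the subsidy, sellers receive Ps = Pb + 22 for each unit, where Pb is the price buyers pay.
Supply in terms of Pb becomes Qs = -260 + 3(Pb + 22) = -194 + 3Pb. Setting this equal to demand: 1264 - 9Pb = -194 + 3Pb, so Pb = 121.5.
Sellers receive Ps = 121.5 + 22 = 143.5; Q' = 1264 − 9·121.5 = 170.5.
The subsidy expands output by 170.5 − 121 = 49.5 past the efficient level; on those units the gap between marginal cost and willingness to pay runs from 0 up to 22.
DWL = ½ × 22 × 49.5 = 544.5.

Deadweight loss = £544.5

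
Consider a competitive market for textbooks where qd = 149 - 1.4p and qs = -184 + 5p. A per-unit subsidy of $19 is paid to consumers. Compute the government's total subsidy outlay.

Government cost = $1841.8125

Pre-subsidy: 149 - 1.4p = -184 + 5p gives p* = 52.03125, q* = 76.15625.
With the rebate, buyers effectively pay pb = ps − 19, where ps is the price sellers receive.
Demand in terms of ps becomes qd = 149 − 1.4(ps − 19) = 175.6 - 1.4ps. Setting this equal to supply: 175.6 - 1.4ps = -184 + 5ps, so ps = 56.1875.
Buyers pay pb = 56.1875 − 19 = 37.1875; q' = -184 + 5·56.1875 = 96.9375.
Government outlay = subsidy × quantity = 19 × 96.9375 = 1841.8125.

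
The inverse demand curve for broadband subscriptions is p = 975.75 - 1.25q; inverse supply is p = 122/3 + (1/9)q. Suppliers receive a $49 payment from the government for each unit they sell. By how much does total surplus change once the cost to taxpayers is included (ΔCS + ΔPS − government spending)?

Net change in total surplus = -$882

Pre-subsidy: 975.75 - 1.25q = 122/3 + (1/9)q gives q* = 687 and p* = 117.
With the subsidy, sellers receive ps = pb + 49 for each unit, where pb is the price buyers pay.
On the curves, pb = 975.75 - 1.25q and ps = 122/3 + (1/9)q; the wedge ps − pb = 49 gives 122/3 + (1/9)q − (975.75 - 1.25q) = 49, so q' = 723.
Then pb = 975.75 − 1.25·723 = 72 and ps = 122/3 + (1/9)·723 = 121.
ΔCS = ½(687 + 723)(117 − 72) = 31725; ΔPS = ½(687 + 723)(121 − 117) = 2820.
Government spending = 49 × 723 = 35427.
Net change = 31725 + 2820 − 35427 = -882. The loss equals the DWL triangle ½·49·36.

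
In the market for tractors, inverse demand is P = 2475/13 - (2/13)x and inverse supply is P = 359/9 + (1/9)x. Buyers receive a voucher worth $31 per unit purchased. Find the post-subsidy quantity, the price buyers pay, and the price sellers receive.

Pre-subsidy: 2475/13 - (2/13)x = 359/9 + (1/9)x gives x* = 568 and P* = 103.
With the rebate, buyers effectively pay Pb = Ps − 31, where Ps is the price sellers receive.
On the curves, Pb = 2475/13 - (2/13)x and Ps = 359/9 + (1/9)x; the wedge Ps − Pb = 31 gives 359/9 + (1/9)x − (2475/13 - (2/13)x) = 31, so x' = 685.
Then Pb = 2475/13 − (2/13)·685 = 85 and Ps = 359/9 + (1/9)·685 = 116.

x' = 685; buyers pay $85; sellers receive $116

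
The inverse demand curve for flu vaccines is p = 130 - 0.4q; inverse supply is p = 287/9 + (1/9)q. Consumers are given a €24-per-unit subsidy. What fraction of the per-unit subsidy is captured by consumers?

Pre-subsidy: 130 - 0.4q = 287/9 + (1/9)q gives q* = 4415/23 and p* = 1224/23.
With the rebate, buyers effectively pay pb = ps − 24, where ps is the price sellers receive.
On the curves, pb = 130 - 0.4q and ps = 287/9 + (1/9)q; the wedge ps − pb = 24 gives 287/9 + (1/9)q − (130 - 0.4q) = 24, so q' = 5495/23.
Then pb = 130 − 0.4·(5495/23) = 792/23 and ps = 287/9 + (1/9)·(5495/23) = 1344/23.
Buyers' price falls by p* − pb = 1224/23 − 792/23 = 432/23; sellers' price rises by ps − p* = 1344/23 − 1224/23 = 120/23.
So consumers capture (432/23)/24 = 18/23 of each unit of subsidy.

Consumer share = 18/23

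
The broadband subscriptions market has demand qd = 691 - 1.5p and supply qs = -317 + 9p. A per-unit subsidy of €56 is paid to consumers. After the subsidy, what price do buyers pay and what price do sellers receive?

Buyers pay €48; sellers receive €104

Pre-subsidy: 691 - 1.5p = -317 + 9p gives p* = 96, q* = 547.
With the rebate, buyers effectively pay pb = ps − 56, where ps is the price sellers receive.
Demand in terms of ps becomes qd = 691 − 1.5(ps − 56) = 775 - 1.5ps. Setting this equal to supply: 775 - 1.5ps = -317 + 9ps, so ps = 104.
Buyers pay pb = 104 − 56 = 48; q' = -317 + 9·104 = 619.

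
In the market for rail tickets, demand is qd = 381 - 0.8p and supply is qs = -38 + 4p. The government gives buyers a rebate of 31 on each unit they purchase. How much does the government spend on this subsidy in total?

Pre-subsidy: 381 - 0.8p = -38 + 4p gives p* = 2095/24, q* = 1867/6.
With the rebate, buyers effectively pay pb = ps − 31, where ps is the price sellers receive.
Demand in terms of ps becomes qd = 381 − 0.8(ps − 31) = 405.8 - 0.8ps. Setting this equal to supply: 405.8 - 0.8ps = -38 + 4ps, so ps = 2219/24.
Buyers pay pb = 2219/24 − 31 = 1475/24; q' = -38 + 4·(2219/24) = 1991/6.
Government outlay = subsidy × quantity = 31 × 1991/6 = 61721/6.

Government cost = 61721/6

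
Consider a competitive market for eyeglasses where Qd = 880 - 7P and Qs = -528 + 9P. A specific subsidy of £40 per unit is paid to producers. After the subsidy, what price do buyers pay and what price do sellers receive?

Pre-subsidy: 880 - 7P = -528 + 9P gives P* = 88, Q* = 264.
With the subsidy, sellers receive Ps = Pb + 40 for each unit, where Pb is the price buyers pay.
Supply in terms of Pb becomes Qs = -528 + 9(Pb + 40) = -168 + 9Pb. Setting this equal to demand: 880 - 7Pb = -168 + 9Pb, so Pb = 65.5.
Sellers receive Ps = 65.5 + 40 = 105.5; Q' = 880 − 7·65.5 = 421.5.

Buyers pay £65.5; sellers receive £105.5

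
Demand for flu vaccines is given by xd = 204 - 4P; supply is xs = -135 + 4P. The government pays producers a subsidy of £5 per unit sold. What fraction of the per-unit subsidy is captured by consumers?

Consumer share = 0.5

Pre-subsidy: 204 - 4P = -135 + 4P gives P* = 42.375, x* = 34.5.
With the subsidy, sellers receive Ps = Pb + 5 for each unit, where Pb is the price buyers pay.
Supply in terms of Pb becomes xs = -135 + 4(Pb + 5) = -115 + 4Pb. Setting this equal to demand: 204 - 4Pb = -115 + 4Pb, so Pb = 39.875.
Sellers receive Ps = 39.875 + 5 = 44.875; x' = 204 − 4·39.875 = 44.5.
Buyers' price falls by P* − Pb = 42.375 − 39.875 = 2.5; sellers' price rises by Ps − P* = 44.875 − 42.375 = 2.5.
So consumers capture 2.5/5 = 0.5 of each unit of subsidy.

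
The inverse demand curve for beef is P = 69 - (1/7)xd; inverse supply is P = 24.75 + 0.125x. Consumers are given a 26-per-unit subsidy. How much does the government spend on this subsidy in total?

Pre-subsidy: 69 - (1/7)x = 24.75 + 0.125x gives x* = 165.2 and P* = 45.4.
With the rebate, buyers effectively pay Pb = Ps − 26, where Ps is the price sellers receive.
On the curves, Pb = 69 - (1/7)x and Ps = 24.75 + 0.125x; the wedge Ps − Pb = 26 gives 24.75 + 0.125x − (69 - (1/7)x) = 26, so x' = 3934/15.
Then Pb = 69 − (1/7)·(3934/15) = 473/15 and Ps = 24.75 + 0.125·(3934/15) = 863/15.
Government outlay = subsidy × quantity = 26 × 3934/15 = 102284/15.

Government cost = 102284/15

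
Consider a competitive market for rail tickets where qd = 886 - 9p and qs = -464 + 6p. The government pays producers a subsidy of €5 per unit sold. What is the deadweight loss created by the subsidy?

Pre-subsidy: 886 - 9p = -464 + 6p gives p* = 90, q* = 76.
With the subsidy, sellers receive ps = pb + 5 for each unit, where pb is the price buyers pay.
Supply in terms of pb becomes qs = -464 + 6(pb + 5) = -434 + 6pb. Setting this equal to demand: 886 - 9pb = -434 + 6pb, so pb = 88.
Sellers receive ps = 88 + 5 = 93; q' = 886 − 9·88 = 94.
The subsidy expands output by 94 − 76 = 18 past the efficient level; on those units the gap between marginal cost and willingness to pay runs from 0 up to 5.
DWL = ½ × 5 × 18 = 45.

Deadweight loss = €45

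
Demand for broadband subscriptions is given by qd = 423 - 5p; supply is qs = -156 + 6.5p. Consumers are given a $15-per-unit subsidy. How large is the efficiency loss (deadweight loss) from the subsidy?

Pre-subsidy: 423 - 5p = -156 + 6.5p gives p* = 1158/23, q* = 3939/23.
With the rebate, buyers effectively pay pb = ps − 15, where ps is the price sellers receive.
Demand in terms of ps becomes qd = 423 − 5(ps − 15) = 498 - 5ps. Setting this equal to supply: 498 - 5ps = -156 + 6.5ps, so ps = 1308/23.
Buyers pay pb = 1308/23 − 15 = 963/23; q' = -156 + 6.5·(1308/23) = 4914/23.
The subsidy expands output by 4914/23 − 3939/23 = 975/23 past the efficient level; on those units the gap between marginal cost and willingness to pay runs from 0 up to 15.
DWL = ½ × 15 × 975/23 = 14625/46.

Deadweight loss = 14625/46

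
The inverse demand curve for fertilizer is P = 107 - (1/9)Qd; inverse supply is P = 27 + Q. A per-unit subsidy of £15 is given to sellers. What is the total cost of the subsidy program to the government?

Pre-subsidy: 107 - (1/9)Q = 27 + Q gives Q* = 72 and P* = 99.
With the subsidy, sellers receive Ps = Pb + 15 for each unit, where Pb is the price buyers pay.
On the curves, Pb = 107 - (1/9)Q and Ps = 27 + Q; the wedge Ps − Pb = 15 gives 27 + Q − (107 - (1/9)Q) = 15, so Q' = 85.5.
Then Pb = 107 − (1/9)·85.5 = 97.5 and Ps = 27 + 1·85.5 = 112.5.
Government outlay = subsidy × quantity = 15 × 85.5 = 1282.5.

Government cost = £1282.5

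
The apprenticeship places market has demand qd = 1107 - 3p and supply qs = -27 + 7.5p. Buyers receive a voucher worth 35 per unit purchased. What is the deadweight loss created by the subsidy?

Pre-subsidy: 1107 - 3p = -27 + 7.5p gives p* = 108, q* = 783.
With the rebate, buyers effectively pay pb = ps − 35, where ps is the price sellers receive.
Demand in terms of ps becomes qd = 1107 − 3(ps − 35) = 1212 - 3ps. Setting this equal to supply: 1212 - 3ps = -27 + 7.5ps, so ps = 118.
Buyers pay pb = 118 − 35 = 83; q' = -27 + 7.5·118 = 858.
The subsidy expands output by 858 − 783 = 75 past the efficient level; on those units the gap between marginal cost and willingness to pay runs from 0 up to 35.
DWL = ½ × 35 × 75 = 1312.5.

Deadweight loss = 1312.5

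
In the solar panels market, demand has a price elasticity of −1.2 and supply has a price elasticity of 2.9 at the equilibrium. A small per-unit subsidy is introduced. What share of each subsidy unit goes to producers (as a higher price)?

For a small subsidy around the equilibrium, the benefit split depends on the relative slopes, which at a point are proportional to the elasticities.
Buyer share = εs/(εs + |εd|) = 2.9/(2.9 + 1.2) = 29/41; seller share = |εd|/(εs + |εd|) = 12/41.
So producers capture 12/41 of the subsidy.

Producer share = 12/41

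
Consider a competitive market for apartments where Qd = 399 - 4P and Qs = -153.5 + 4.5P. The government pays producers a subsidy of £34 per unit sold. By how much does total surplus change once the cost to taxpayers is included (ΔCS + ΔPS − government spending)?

Net change in total surplus = -£1224

Pre-subsidy: 399 - 4P = -153.5 + 4.5P gives P* = 65, Q* = 139.
With the subsidy, sellers receive Ps = Pb + 34 for each unit, where Pb is the price buyers pay.
Supply in terms of Pb becomes Qs = -153.5 + 4.5(Pb + 34) = -0.5 + 4.5Pb. Setting this equal to demand: 399 - 4Pb = -0.5 + 4.5Pb, so Pb = 47.
Sellers receive Ps = 47 + 34 = 81; Q' = 399 − 4·47 = 211.
ΔCS = ½(139 + 211)(65 − 47) = 3150; ΔPS = ½(139 + 211)(81 − 65) = 2800.
Government spending = 34 × 211 = 7174.
Net change = 3150 + 2800 − 7174 = -1224. The loss equals the DWL triangle ½·34·72.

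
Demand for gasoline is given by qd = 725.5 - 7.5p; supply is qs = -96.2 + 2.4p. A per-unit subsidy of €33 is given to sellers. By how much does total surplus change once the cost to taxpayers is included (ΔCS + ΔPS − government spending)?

Net change in total surplus = -€990

Pre-subsidy: 725.5 - 7.5p = -96.2 + 2.4p gives p* = 83, q* = 103.
With the subsidy, sellers receive ps = pb + 33 for each unit, where pb is the price buyers pay.
Supply in terms of pb becomes qs = -96.2 + 2.4(pb + 33) = -17 + 2.4pb. Setting this equal to demand: 725.5 - 7.5pb = -17 + 2.4pb, so pb = 75.
Sellers receive ps = 75 + 33 = 108; q' = 725.5 − 7.5·75 = 163.
ΔCS = ½(103 + 163)(83 − 75) = 1064; ΔPS = ½(103 + 163)(108 − 83) = 3325.
Government spending = 33 × 163 = 5379.
Net change = 1064 + 3325 − 5379 = -990. The loss equals the DWL triangle ½·33·60.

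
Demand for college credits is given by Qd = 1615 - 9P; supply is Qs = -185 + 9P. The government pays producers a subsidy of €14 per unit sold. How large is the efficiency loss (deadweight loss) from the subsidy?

Deadweight loss = €441

Pre-subsidy: 1615 - 9P = -185 + 9P gives P* = 100, Q* = 715.
With the subsidy, sellers receive Ps = Pb + 14 for each unit, where Pb is the price buyers pay.
Supply in terms of Pb becomes Qs = -185 + 9(Pb + 14) = -59 + 9Pb. Setting this equal to demand: 1615 - 9Pb = -59 + 9Pb, so Pb = 93.
Sellers receive Ps = 93 + 14 = 107; Q' = 1615 − 9·93 = 778.
The subsidy expands output by 778 − 715 = 63 past the efficient level; on those units the gap between marginal cost and willingness to pay runs from 0 up to 14.
DWL = ½ × 14 × 63 = 441.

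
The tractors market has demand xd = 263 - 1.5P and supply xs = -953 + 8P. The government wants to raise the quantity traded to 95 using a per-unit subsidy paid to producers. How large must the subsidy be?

At x = 95, invert demand for the buyer price: Pb = (263 − 95)/1.5 = 112; invert supply for the seller price: Ps = (95 − (-953))/8 = 131.
The subsidy must fill the gap: s = Ps − Pb = 131 − 112 = 19.

Required subsidy s = 19 per unit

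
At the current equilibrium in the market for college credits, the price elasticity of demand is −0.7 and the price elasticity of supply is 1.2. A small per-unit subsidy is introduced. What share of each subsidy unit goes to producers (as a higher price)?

For a small subsidy around the equilibrium, the benefit split depends on the relative slopes, which at a point are proportional to the elasticities.
Buyer share = εs/(εs + |εd|) = 1.2/(1.2 + 0.7) = 12/19; seller share = |εd|/(εs + |εd|) = 7/19.
So producers capture 7/19 of the subsidy.

Producer share = 7/19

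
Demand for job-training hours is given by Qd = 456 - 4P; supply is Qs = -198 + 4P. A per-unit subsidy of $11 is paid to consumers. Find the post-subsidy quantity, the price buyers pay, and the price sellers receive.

Pre-subsidy: 456 - 4P = -198 + 4P gives P* = 81.75, Q* = 129.
With the rebate, buyers effectively pay Pb = Ps − 11, where Ps is the price sellers receive.
Demand in terms of Ps becomes Qd = 456 − 4(Ps − 11) = 500 - 4Ps. Setting this equal to supply: 500 - 4Ps = -198 + 4Ps, so Ps = 87.25.
Buyers pay Pb = 87.25 − 11 = 76.25; Q' = -198 + 4·87.25 = 151.

Q' = 151; buyers pay $76.25; sellers receive $87.25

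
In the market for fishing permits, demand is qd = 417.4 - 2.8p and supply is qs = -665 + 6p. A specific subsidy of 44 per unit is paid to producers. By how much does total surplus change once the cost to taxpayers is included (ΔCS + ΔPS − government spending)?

Pre-subsidy: 417.4 - 2.8p = -665 + 6p gives p* = 123, q* = 73.
With the subsidy, sellers receive ps = pb + 44 for each unit, where pb is the price buyers pay.
Supply in terms of pb becomes qs = -665 + 6(pb + 44) = -401 + 6pb. Setting this equal to demand: 417.4 - 2.8pb = -401 + 6pb, so pb = 93.
Sellers receive ps = 93 + 44 = 137; q' = 417.4 − 2.8·93 = 157.
ΔCS = ½(73 + 157)(123 − 93) = 3450; ΔPS = ½(73 + 157)(137 − 123) = 1610.
Government spending = 44 × 157 = 6908.
Net change = 3450 + 1610 − 6908 = -1848. The loss equals the DWL triangle ½·44·84.

Net change in total surplus = -1848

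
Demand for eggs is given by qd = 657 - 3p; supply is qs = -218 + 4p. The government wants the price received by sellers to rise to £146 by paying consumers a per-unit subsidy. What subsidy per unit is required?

At a seller price of 146, quantity supplied is -218 + 4·146 = 366.
Buyers absorb 366 only when they pay pb with 657 − 3·pb = 366, i.e. pb = 97.
s = ps − pb = 146 − 97 = 49.

Required subsidy s = £49 per unit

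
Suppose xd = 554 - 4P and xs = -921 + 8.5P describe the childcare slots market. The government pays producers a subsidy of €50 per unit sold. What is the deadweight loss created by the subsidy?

Deadweight loss = €3400

Pre-subsidy: 554 - 4P = -921 + 8.5P gives P* = 118, x* = 82.
With the subsidy, sellers receive Ps = Pb + 50 for each unit, where Pb is the price buyers pay.
Supply in terms of Pb becomes xs = -921 + 8.5(Pb + 50) = -496 + 8.5Pb. Setting this equal to demand: 554 - 4Pb = -496 + 8.5Pb, so Pb = 84.
Sellers receive Ps = 84 + 50 = 134; x' = 554 − 4·84 = 218.
The subsidy expands output by 218 − 82 = 136 past the efficient level; on those units the gap between marginal cost and willingness to pay runs from 0 up to 50.
DWL = ½ × 50 × 136 = 3400.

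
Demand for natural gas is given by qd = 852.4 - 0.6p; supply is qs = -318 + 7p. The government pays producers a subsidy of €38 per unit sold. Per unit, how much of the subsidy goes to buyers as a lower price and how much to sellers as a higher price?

Buyers gain €35 per unit; sellers gain €3 per unit

Pre-subsidy: 852.4 - 0.6p = -318 + 7p gives p* = 154, q* = 760.
With the subsidy, sellers receive ps = pb + 38 for each unit, where pb is the price buyers pay.
Supply in terms of pb becomes qs = -318 + 7(pb + 38) = -52 + 7pb. Setting this equal to demand: 852.4 - 0.6pb = -52 + 7pb, so pb = 119.
Sellers receive ps = 119 + 38 = 157; q' = 852.4 − 0.6·119 = 781.
Buyers' price falls by p* − pb = 154 − 119 = 35; sellers' price rises by ps − p* = 157 − 154 = 3.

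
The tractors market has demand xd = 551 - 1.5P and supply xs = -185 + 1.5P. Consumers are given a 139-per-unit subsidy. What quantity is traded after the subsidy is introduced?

Pre-subsidy: 551 - 1.5P = -185 + 1.5P gives P* = 736/3, x* = 183.
With the rebate, buyers effectively pay Pb = Ps − 139, where Ps is the price sellers receive.
Demand in terms of Ps becomes xd = 551 − 1.5(Ps − 139) = 759.5 - 1.5Ps. Setting this equal to supply: 759.5 - 1.5Ps = -185 + 1.5Ps, so Ps = 1889/6.
Buyers pay Pb = 1889/6 − 139 = 1055/6; x' = -185 + 1.5·(1889/6) = 287.25.

x' = 287.25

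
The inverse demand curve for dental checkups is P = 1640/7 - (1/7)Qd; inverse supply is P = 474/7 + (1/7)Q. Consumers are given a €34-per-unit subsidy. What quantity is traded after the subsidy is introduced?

Q' = 702

Pre-subsidy: 1640/7 - (1/7)Q = 474/7 + (1/7)Q gives Q* = 583 and P* = 151.
With the rebate, buyers effectively pay Pb = Ps − 34, where Ps is the price sellers receive.
On the curves, Pb = 1640/7 - (1/7)Q and Ps = 474/7 + (1/7)Q; the wedge Ps − Pb = 34 gives 474/7 + (1/7)Q − (1640/7 - (1/7)Q) = 34, so Q' = 702.
Then Pb = 1640/7 − (1/7)·702 = 134 and Ps = 474/7 + (1/7)·702 = 168.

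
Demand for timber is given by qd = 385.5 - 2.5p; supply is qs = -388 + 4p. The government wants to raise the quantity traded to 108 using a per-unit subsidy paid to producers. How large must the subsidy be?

At q = 108, invert demand for the buyer price: pb = (385.5 − 108)/2.5 = 111; invert supply for the seller price: ps = (108 − (-388))/4 = 124.
The subsidy must fill the gap: s = ps − pb = 124 − 111 = 13.

Required subsidy s = 13 per unit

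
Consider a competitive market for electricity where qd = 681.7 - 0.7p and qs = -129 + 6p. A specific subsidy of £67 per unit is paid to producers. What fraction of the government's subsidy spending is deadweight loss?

Pre-subsidy: 681.7 - 0.7p = -129 + 6p gives p* = 121, q* = 597.
With the subsidy, sellers receive ps = pb + 67 for each unit, where pb is the price buyers pay.
Supply in terms of pb becomes qs = -129 + 6(pb + 67) = 273 + 6pb. Setting this equal to demand: 681.7 - 0.7pb = 273 + 6pb, so pb = 61.
Sellers receive ps = 61 + 67 = 128; q' = 681.7 − 0.7·61 = 639.
ΔCS = ½(597 + 639)(121 − 61) = 37080; ΔPS = ½(597 + 639)(128 − 121) = 4326.
Government spending = 67 × 639 = 42813.
DWL = ½ × 67 × (639 − 597) = 1407; fraction = 1407 / 42813 = 7/213.

DWL / government spending = 7/213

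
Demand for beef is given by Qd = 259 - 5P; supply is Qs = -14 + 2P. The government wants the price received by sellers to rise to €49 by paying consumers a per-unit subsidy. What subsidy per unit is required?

Required subsidy s = €14 per unit

At a seller price of 49, quantity supplied is -14 + 2·49 = 84.
Buyers absorb 84 only when they pay Pb with 259 − 5·Pb = 84, i.e. Pb = 35.
s = Ps − Pb = 49 − 35 = 14.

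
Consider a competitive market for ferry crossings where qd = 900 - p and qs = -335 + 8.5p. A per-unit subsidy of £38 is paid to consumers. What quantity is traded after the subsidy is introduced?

q' = 804

Pre-subsidy: 900 - p = -335 + 8.5p gives p* = 130, q* = 770.
With the rebate, buyers effectively pay pb = ps − 38, where ps is the price sellers receive.
Demand in terms of ps becomes qd = 900 − 1(ps − 38) = 938 - ps. Setting this equal to supply: 938 - ps = -335 + 8.5ps, so ps = 134.
Buyers pay pb = 134 − 38 = 96; q' = -335 + 8.5·134 = 804.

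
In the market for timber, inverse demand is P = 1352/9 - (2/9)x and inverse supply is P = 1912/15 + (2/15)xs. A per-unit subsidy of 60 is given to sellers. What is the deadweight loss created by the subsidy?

Deadweight loss = 5062.5

Pre-subsidy: 1352/9 - (2/9)x = 1912/15 + (2/15)x gives x* = 64 and P* = 136.
With the subsidy, sellers receive Ps = Pb + 60 for each unit, where Pb is the price buyers pay.
On the curves, Pb = 1352/9 - (2/9)x and Ps = 1912/15 + (2/15)x; the wedge Ps − Pb = 60 gives 1912/15 + (2/15)x − (1352/9 - (2/9)x) = 60, so x' = 232.75.
Then Pb = 1352/9 − (2/9)·232.75 = 98.5 and Ps = 1912/15 + (2/15)·232.75 = 158.5.
The subsidy expands output by 232.75 − 64 = 168.75 past the efficient level; on those units the gap between marginal cost and willingness to pay runs from 0 up to 60.
DWL = ½ × 60 × 168.75 = 5062.5.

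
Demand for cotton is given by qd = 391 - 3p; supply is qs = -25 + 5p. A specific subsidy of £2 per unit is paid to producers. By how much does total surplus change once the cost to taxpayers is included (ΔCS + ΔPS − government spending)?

Pre-subsidy: 391 - 3p = -25 + 5p gives p* = 52, q* = 235.
With the subsidy, sellers receive ps = pb + 2 for each unit, where pb is the price buyers pay.
Supply in terms of pb becomes qs = -25 + 5(pb + 2) = -15 + 5pb. Setting this equal to demand: 391 - 3pb = -15 + 5pb, so pb = 50.75.
Sellers receive ps = 50.75 + 2 = 52.75; q' = 391 − 3·50.75 = 238.75.
ΔCS = ½(235 + 238.75)(52 − 50.75) = 296.09375; ΔPS = ½(235 + 238.75)(52.75 − 52) = 177.65625.
Government spending = 2 × 238.75 = 477.5.
Net change = 296.09375 + 177.65625 − 477.5 = -3.75. The loss equals the DWL triangle ½·2·3.75.

Net change in total surplus = -£3.75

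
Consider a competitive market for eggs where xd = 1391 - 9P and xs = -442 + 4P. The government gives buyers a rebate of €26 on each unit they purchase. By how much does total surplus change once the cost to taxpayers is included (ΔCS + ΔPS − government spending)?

Net change in total surplus = -€936

Pre-subsidy: 1391 - 9P = -442 + 4P gives P* = 141, x* = 122.
With the rebate, buyers effectively pay Pb = Ps − 26, where Ps is the price sellers receive.
Demand in terms of Ps becomes xd = 1391 − 9(Ps − 26) = 1625 - 9Ps. Setting this equal to supply: 1625 - 9Ps = -442 + 4Ps, so Ps = 159.
Buyers pay Pb = 159 − 26 = 133; x' = -442 + 4·159 = 194.
ΔCS = ½(122 + 194)(141 − 133) = 1264; ΔPS = ½(122 + 194)(159 − 141) = 2844.
Government spending = 26 × 194 = 5044.
Net change = 1264 + 2844 − 5044 = -936. The loss equals the DWL triangle ½·26·72.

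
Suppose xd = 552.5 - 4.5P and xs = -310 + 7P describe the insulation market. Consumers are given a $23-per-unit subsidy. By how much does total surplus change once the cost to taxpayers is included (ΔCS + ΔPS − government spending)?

Net change in total surplus = -$724.5

Pre-subsidy: 552.5 - 4.5P = -310 + 7P gives P* = 75, x* = 215.
With the rebate, buyers effectively pay Pb = Ps − 23, where Ps is the price sellers receive.
Demand in terms of Ps becomes xd = 552.5 − 4.5(Ps − 23) = 656 - 4.5Ps. Setting this equal to supply: 656 - 4.5Ps = -310 + 7Ps, so Ps = 84.
Buyers pay Pb = 84 − 23 = 61; x' = -310 + 7·84 = 278.
ΔCS = ½(215 + 278)(75 − 61) = 3451; ΔPS = ½(215 + 278)(84 − 75) = 2218.5.
Government spending = 23 × 278 = 6394.
Net change = 3451 + 2218.5 − 6394 = -724.5. The loss equals the DWL triangle ½·23·63.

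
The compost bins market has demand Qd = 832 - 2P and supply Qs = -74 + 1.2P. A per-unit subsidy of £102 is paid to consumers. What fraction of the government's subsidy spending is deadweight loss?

Pre-subsidy: 832 - 2P = -74 + 1.2P gives P* = 283.125, Q* = 265.75.
With the rebate, buyers effectively pay Pb = Ps − 102, where Ps is the price sellers receive.
Demand in terms of Ps becomes Qd = 832 − 2(Ps − 102) = 1036 - 2Ps. Setting this equal to supply: 1036 - 2Ps = -74 + 1.2Ps, so Ps = 346.875.
Buyers pay Pb = 346.875 − 102 = 244.875; Q' = -74 + 1.2·346.875 = 342.25.
ΔCS = ½(265.75 + 342.25)(283.125 − 244.875) = 11628; ΔPS = ½(265.75 + 342.25)(346.875 − 283.125) = 19380.
Government spending = 102 × 342.25 = 34909.5.
DWL = ½ × 102 × (342.25 − 265.75) = 3901.5; fraction = 3901.5 / 34909.5 = 153/1369.

DWL / government spending = 153/1369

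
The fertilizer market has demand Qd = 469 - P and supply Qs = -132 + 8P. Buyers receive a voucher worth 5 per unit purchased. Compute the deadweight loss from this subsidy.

Deadweight loss = 100/9

Pre-subsidy: 469 - P = -132 + 8P gives P* = 601/9, Q* = 3620/9.
With the rebate, buyers effectively pay Pb = Ps − 5, where Ps is the price sellers receive.
Demand in terms of Ps becomes Qd = 469 − 1(Ps − 5) = 474 - Ps. Setting this equal to supply: 474 - Ps = -132 + 8Ps, so Ps = 202/3.
Buyers pay Pb = 202/3 − 5 = 187/3; Q' = -132 + 8·(202/3) = 1220/3.
The subsidy expands output by 1220/3 − 3620/9 = 40/9 past the efficient level; on those units the gap between marginal cost and willingness to pay runs from 0 up to 5.
DWL = ½ × 5 × 40/9 = 100/9.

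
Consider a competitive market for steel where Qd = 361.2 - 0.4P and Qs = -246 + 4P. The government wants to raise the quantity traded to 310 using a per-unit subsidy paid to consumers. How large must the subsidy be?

At Q = 310, invert demand for the buyer price: Pb = (361.2 − 310)/0.4 = 128; invert supply for the seller price: Ps = (310 − (-246))/4 = 139.
The subsidy must fill the gap: s = Ps − Pb = 139 − 128 = 11.

Required subsidy s = 11 per unit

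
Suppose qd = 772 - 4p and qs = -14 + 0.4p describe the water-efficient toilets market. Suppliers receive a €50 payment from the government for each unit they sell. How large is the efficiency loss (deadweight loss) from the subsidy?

Deadweight loss = 5000/11

Pre-subsidy: 772 - 4p = -14 + 0.4p gives p* = 1965/11, q* = 632/11.
With the subsidy, sellers receive ps = pb + 50 for each unit, where pb is the price buyers pay.
Supply in terms of pb becomes qs = -14 + 0.4(pb + 50) = 6 + 0.4pb. Setting this equal to demand: 772 - 4pb = 6 + 0.4pb, so pb = 1915/11.
Sellers receive ps = 1915/11 + 50 = 2465/11; q' = 772 − 4·(1915/11) = 832/11.
The subsidy expands output by 832/11 − 632/11 = 200/11 past the efficient level; on those units the gap between marginal cost and willingness to pay runs from 0 up to 50.
DWL = ½ × 50 × 200/11 = 5000/11.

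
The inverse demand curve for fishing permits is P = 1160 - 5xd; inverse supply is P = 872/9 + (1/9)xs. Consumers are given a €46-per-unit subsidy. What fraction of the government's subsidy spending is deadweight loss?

DWL / government spending = 9/434

Pre-subsidy: 1160 - 5x = 872/9 + (1/9)x gives x* = 208 and P* = 120.
With the rebate, buyers effectively pay Pb = Ps − 46, where Ps is the price sellers receive.
On the curves, Pb = 1160 - 5x and Ps = 872/9 + (1/9)x; the wedge Ps − Pb = 46 gives 872/9 + (1/9)x − (1160 - 5x) = 46, so x' = 217.
Then Pb = 1160 − 5·217 = 75 and Ps = 872/9 + (1/9)·217 = 121.
ΔCS = ½(208 + 217)(120 − 75) = 9562.5; ΔPS = ½(208 + 217)(121 − 120) = 212.5.
Government spending = 46 × 217 = 9982.
DWL = ½ × 46 × (217 − 208) = 207; fraction = 207 / 9982 = 9/434.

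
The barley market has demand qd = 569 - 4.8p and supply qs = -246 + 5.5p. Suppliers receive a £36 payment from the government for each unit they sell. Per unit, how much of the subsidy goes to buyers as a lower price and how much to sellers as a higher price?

Buyers gain 1980/103 per unit; sellers gain 1728/103 per unit

Pre-subsidy: 569 - 4.8p = -246 + 5.5p gives p* = 8150/103, q* = 19487/103.
With the subsidy, sellers receive ps = pb + 36 for each unit, where pb is the price buyers pay.
Supply in terms of pb becomes qs = -246 + 5.5(pb + 36) = -48 + 5.5pb. Setting this equal to demand: 569 - 4.8pb = -48 + 5.5pb, so pb = 6170/103.
Sellers receive ps = 6170/103 + 36 = 9878/103; q' = 569 − 4.8·(6170/103) = 28991/103.
Buyers' price falls by p* − pb = 8150/103 − 6170/103 = 1980/103; sellers' price rises by ps − p* = 9878/103 − 8150/103 = 1728/103.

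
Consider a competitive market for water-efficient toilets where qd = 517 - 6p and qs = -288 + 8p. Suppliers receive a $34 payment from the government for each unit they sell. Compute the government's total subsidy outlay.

Government cost = 68680/7

Pre-subsidy: 517 - 6p = -288 + 8p gives p* = 57.5, q* = 172.
With the subsidy, sellers receive ps = pb + 34 for each unit, where pb is the price buyers pay.
Supply in terms of pb becomes qs = -288 + 8(pb + 34) = -16 + 8pb. Setting this equal to demand: 517 - 6pb = -16 + 8pb, so pb = 533/14.
Sellers receive ps = 533/14 + 34 = 1009/14; q' = 517 − 6·(533/14) = 2020/7.
Government outlay = subsidy × quantity = 34 × 2020/7 = 68680/7.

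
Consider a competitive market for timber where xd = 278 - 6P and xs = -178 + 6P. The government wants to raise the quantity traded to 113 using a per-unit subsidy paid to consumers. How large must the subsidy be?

At x = 113, invert demand for the buyer price: Pb = (278 − 113)/6 = 27.5; invert supply for the seller price: Ps = (113 − (-178))/6 = 48.5.
The subsidy must fill the gap: s = Ps − Pb = 48.5 − 27.5 = 21.

Required subsidy s = 21 per unit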